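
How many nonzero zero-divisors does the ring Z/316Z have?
In Z/316Z each nonzero element is either a unit (gcd with 316 is 1) or a zero-divisor (gcd > 1). The number of units is φ(316): factorise 316 = 2^2 · 79, so φ(316) = (2^2 − 2^1) · (79 − 1) = 2 · 78 = 156. The nonzero elements number 316 − 1 = 315. Hence the nonzero zero-divisors number 315 − 156 = 159.

Final answer: Z/316Z has 159 nonzero zero-divisors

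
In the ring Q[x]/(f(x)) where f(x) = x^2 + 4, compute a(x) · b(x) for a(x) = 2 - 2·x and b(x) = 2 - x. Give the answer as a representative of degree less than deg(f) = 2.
a · b ≡ -6·x - 4 (mod f(x))

First multiply in Q[x] without reducing: a · b = 2·x^2 - 6·x + 4. Now divide by f(x) = x^2 + 4, eliminating the leading term at each step:
  leading term 2·x^2: subtract (2)·f(x) = 2·x^2 + 8, leaving -6·x - 4
The degree is now < 2, so this is the remainder. Hence a · b ≡ -6·x - 4 in Q[x]/(f).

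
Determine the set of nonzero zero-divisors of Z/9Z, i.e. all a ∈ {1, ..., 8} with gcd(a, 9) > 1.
An element a ∈ Z/9Z (with a ≠ 0) is a zero-divisor iff gcd(a, 9) > 1 (because a is a unit precisely when gcd(a, n) = 1, and in Z/nZ every nonzero, non-unit element is a zero-divisor). Scan a = 1, ..., 8 and keep those with gcd(a, 9) > 1:
  gcd(3, 9) = 3, gcd(6, 9) = 3.
All other a ∈ {1, ..., 8} have gcd(a, 9) = 1 and are units. So the nonzero zero-divisors are exactly the 2 values of a appearing in this scan.

Final answer: nonzero zero-divisors of Z/9Z = {3, 6}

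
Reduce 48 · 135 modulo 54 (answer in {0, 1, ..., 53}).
Reduce the factors first: 135 ≡ 27 (mod 54), so 48 · 135 ≡ 48 · 27 (mod 54). 48 · 27 = 1296. Dividing by 54: 1296 = 24·54 + 0. So (48 · 135) mod 54 = 0.

Final answer: 0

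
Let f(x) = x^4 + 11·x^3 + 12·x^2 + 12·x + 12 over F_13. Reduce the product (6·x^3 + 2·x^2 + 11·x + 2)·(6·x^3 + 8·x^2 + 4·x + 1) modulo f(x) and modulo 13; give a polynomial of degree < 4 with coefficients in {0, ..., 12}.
Multiply as integer polynomials: a · b = 36·x^6 + 60·x^5 + 106·x^4 + 114·x^3 + 62·x^2 + 19·x + 2. Reducing coefficients mod 13: a · b ≡ 10·x^6 + 8·x^5 + 2·x^4 + 10·x^3 + 10·x^2 + 6·x + 2. Now divide by f(x) = x^4 + 11·x^3 + 12·x^2 + 12·x + 12 in F_13[x], eliminating the leading term at each step:
  leading term 10·x^6: subtract (10·x^2)·f(x) = 10·x^6 + 6·x^5 + 3·x^4 + 3·x^3 + 3·x^2, leaving 2·x^5 + 12·x^4 + 7·x^3 + 7·x^2 + 6·x + 2 (coefficients mod 13)
  leading term 2·x^5: subtract (2·x)·f(x) = 2·x^5 + 9·x^4 + 11·x^3 + 11·x^2 + 11·x, leaving 3·x^4 + 9·x^3 + 9·x^2 + 8·x + 2 (coefficients mod 13)
  leading term 3·x^4: subtract (3)·f(x) = 3·x^4 + 7·x^3 + 10·x^2 + 10·x + 10, leaving 2·x^3 + 12·x^2 + 11·x + 5 (coefficients mod 13)
The degree is now < 4, so this is the remainder. Hence a · b ≡ 2·x^3 + 12·x^2 + 11·x + 5 in F_13[x]/(f).

Final answer: a · b ≡ 2·x^3 + 12·x^2 + 11·x + 5 (mod f(x))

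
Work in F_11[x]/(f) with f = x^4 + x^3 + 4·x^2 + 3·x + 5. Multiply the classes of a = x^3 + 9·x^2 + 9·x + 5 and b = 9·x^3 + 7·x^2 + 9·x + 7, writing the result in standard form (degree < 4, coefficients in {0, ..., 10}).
Multiply as integer polynomials: a · b = 9·x^6 + 88·x^5 + 153·x^4 + 196·x^3 + 179·x^2 + 108·x + 35. Reducing coefficients mod 11: a · b ≡ 9·x^6 + 10·x^4 + 9·x^3 + 3·x^2 + 9·x + 2. Now divide by f(x) = x^4 + x^3 + 4·x^2 + 3·x + 5 in F_11[x], eliminating the leading term at each step:
  leading term 9·x^6: subtract (9·x^2)·f(x) = 9·x^6 + 9·x^5 + 3·x^4 + 5·x^3 + x^2, leaving 2·x^5 + 7·x^4 + 4·x^3 + 2·x^2 + 9·x + 2 (coefficients mod 11)
  leading term 2·x^5: subtract (2·x)·f(x) = 2·x^5 + 2·x^4 + 8·x^3 + 6·x^2 + 10·x, leaving 5·x^4 + 7·x^3 + 7·x^2 + 10·x + 2 (coefficients mod 11)
  leading term 5·x^4: subtract (5)·f(x) = 5·x^4 + 5·x^3 + 9·x^2 + 4·x + 3, leaving 2·x^3 + 9·x^2 + 6·x + 10 (coefficients mod 11)
The degree is now < 4, so this is the remainder. Hence a · b ≡ 2·x^3 + 9·x^2 + 6·x + 10 in F_11[x]/(f).

Final answer: a · b ≡ 2·x^3 + 9·x^2 + 6·x + 10 (mod f(x))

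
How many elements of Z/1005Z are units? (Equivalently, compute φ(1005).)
An element a ∈ Z/1005Z is a unit iff gcd(a, 1005) = 1, so the number of units is φ(1005). φ is multiplicative, with φ(p^e) = p^e − p^(e−1). Factorise 1005 = 3 · 5 · 67. Then
  φ(1005) = (3 − 1) · (5 − 1) · (67 − 1) = 2 · 4 · 66 = 528.

Final answer: Z/1005Z has φ(1005) = 528 units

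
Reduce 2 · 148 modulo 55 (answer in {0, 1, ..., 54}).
Reduce the factors first: 148 ≡ 38 (mod 55), so 2 · 148 ≡ 2 · 38 (mod 55). 2 · 38 = 76. Dividing by 55: 76 = 1·55 + 21. So (2 · 148) mod 55 = 21.

Final answer: 21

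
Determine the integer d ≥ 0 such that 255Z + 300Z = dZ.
(255, 300) = (15); d = 15

In the PID Z, (a, b) is generated by gcd(a, b). Compute gcd(300, 255) with the extended Euclidean algorithm, tracking rows (r, s, t) with s·300 + t·255 = r:
  row A: (300, 1, 0)   [1·300 + 0·255 = 300]
  row B: (255, 0, 1)   [0·300 + 1·255 = 255]
  300 = 1·255 + 45   → row C = row A − 1·row B = (45, 1, −1)   [check: 1·300 − 1·255 = 45]
  255 = 5·45 + 30   → row D = row B − 5·row C = (30, −5, 6)   [check: −5·300 + 6·255 = 30]
  45 = 1·30 + 15   → row E = row C − 1·row D = (15, 6, −7)   [check: 6·300 − 7·255 = 15]
  30 = 2·15 + 0   → remainder 0, stop. gcd = 15 (last nonzero row E).
So gcd(255, 300) = 15, with Bézout identity 6·300 − 7·255 = 15. Containment (⊇): the Bézout identity exhibits 15 as an element of (255, 300), giving (15) ⊆ (255, 300). Containment (⊆): since 15 | 255 and 15 | 300 (255 = 15·17, 300 = 15·20), every Z-linear combination of 255 and 300 is divisible by 15, so (255, 300) ⊆ (15). Therefore (255, 300) = (15), d = 15.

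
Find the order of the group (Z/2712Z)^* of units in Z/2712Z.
(Z/2712Z)^* consists of the classes a with gcd(a, 2712) = 1, so its order is φ(2712). φ is multiplicative, with φ(p^e) = p^e − p^(e−1). Factorise 2712 = 2^3 · 3 · 113. Then
  φ(2712) = (2^3 − 2^2) · (3 − 1) · (113 − 1) = 4 · 2 · 112 = 896.
Thus |(Z/2712Z)^*| = 896.

Final answer: |(Z/2712Z)^*| = 896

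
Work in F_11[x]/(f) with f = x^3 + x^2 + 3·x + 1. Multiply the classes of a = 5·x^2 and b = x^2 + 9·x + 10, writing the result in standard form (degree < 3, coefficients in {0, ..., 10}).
Multiply as integer polynomials: a · b = 5·x^4 + 45·x^3 + 50·x^2. Reducing coefficients mod 11: a · b ≡ 5·x^4 + x^3 + 6·x^2. Now divide by f(x) = x^3 + x^2 + 3·x + 1 in F_11[x], eliminating the leading term at each step:
  leading term 5·x^4: subtract (5·x)·f(x) = 5·x^4 + 5·x^3 + 4·x^2 + 5·x, leaving 7·x^3 + 2·x^2 + 6·x (coefficients mod 11)
  leading term 7·x^3: subtract (7)·f(x) = 7·x^3 + 7·x^2 + 10·x + 7, leaving 6·x^2 + 7·x + 4 (coefficients mod 11)
The degree is now < 3, so this is the remainder. Hence a · b ≡ 6·x^2 + 7·x + 4 in F_11[x]/(f).

Final answer: a · b ≡ 6·x^2 + 7·x + 4 (mod f(x))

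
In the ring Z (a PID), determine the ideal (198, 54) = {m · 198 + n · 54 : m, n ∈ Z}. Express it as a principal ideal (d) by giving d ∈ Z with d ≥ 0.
In the PID Z, (a, b) is generated by gcd(a, b). Compute gcd(198, 54) with the extended Euclidean algorithm, tracking rows (r, s, t) with s·198 + t·54 = r:
  row A: (198, 1, 0)   [1·198 + 0·54 = 198]
  row B: (54, 0, 1)   [0·198 + 1·54 = 54]
  198 = 3·54 + 36   → row C = row A − 3·row B = (36, 1, −3)   [check: 1·198 − 3·54 = 36]
  54 = 1·36 + 18   → row D = row B − 1·row C = (18, −1, 4)   [check: −1·198 + 4·54 = 18]
  36 = 2·18 + 0   → remainder 0, stop. gcd = 18 (last nonzero row D).
So gcd(198, 54) = 18, with Bézout identity −1·198 + 4·54 = 18. Containment (⊇): the Bézout identity exhibits 18 as an element of (198, 54), giving (18) ⊆ (198, 54). Containment (⊆): since 18 | 198 and 18 | 54 (198 = 18·11, 54 = 18·3), every Z-linear combination of 198 and 54 is divisible by 18, so (198, 54) ⊆ (18). Therefore (198, 54) = (18), d = 18.

Final answer: (198, 54) = (18); d = 18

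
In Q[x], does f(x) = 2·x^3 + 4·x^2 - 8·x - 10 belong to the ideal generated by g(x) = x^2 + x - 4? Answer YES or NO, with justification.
NO

In Q[x] the ideal (g) consists of all multiples of g, so f ∈ (g) iff g | f, i.e. iff the remainder of f on division by g is 0. Divide f by g (g is monic, so eliminate the leading term of the running remainder at each step):
  leading term 2·x^3: subtract (2·x)·g(x) = 2·x^3 + 2·x^2 - 8·x, leaving 2·x^2 - 10
  leading term 2·x^2: subtract (2)·g(x) = 2·x^2 + 2·x - 8, leaving -2·x - 2
The remainder r(x) = -2·x - 2 ≠ 0 (and deg r < deg g), so g ∤ f, i.e. f ∉ (g).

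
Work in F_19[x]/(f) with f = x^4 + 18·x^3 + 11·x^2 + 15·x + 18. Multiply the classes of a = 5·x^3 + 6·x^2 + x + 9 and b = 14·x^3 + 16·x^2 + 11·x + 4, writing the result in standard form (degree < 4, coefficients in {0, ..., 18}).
Multiply as integer polynomials: a · b = 70·x^6 + 164·x^5 + 165·x^4 + 228·x^3 + 179·x^2 + 103·x + 36. Reducing coefficients mod 19: a · b ≡ 13·x^6 + 12·x^5 + 13·x^4 + 8·x^2 + 8·x + 17. Now divide by f(x) = x^4 + 18·x^3 + 11·x^2 + 15·x + 18 in F_19[x], eliminating the leading term at each step:
  leading term 13·x^6: subtract (13·x^2)·f(x) = 13·x^6 + 6·x^5 + 10·x^4 + 5·x^3 + 6·x^2, leaving 6·x^5 + 3·x^4 + 14·x^3 + 2·x^2 + 8·x + 17 (coefficients mod 19)
  leading term 6·x^5: subtract (6·x)·f(x) = 6·x^5 + 13·x^4 + 9·x^3 + 14·x^2 + 13·x, leaving 9·x^4 + 5·x^3 + 7·x^2 + 14·x + 17 (coefficients mod 19)
  leading term 9·x^4: subtract (9)·f(x) = 9·x^4 + 10·x^3 + 4·x^2 + 2·x + 10, leaving 14·x^3 + 3·x^2 + 12·x + 7 (coefficients mod 19)
The degree is now < 4, so this is the remainder. Hence a · b ≡ 14·x^3 + 3·x^2 + 12·x + 7 in F_19[x]/(f).

Final answer: a · b ≡ 14·x^3 + 3·x^2 + 12·x + 7 (mod f(x))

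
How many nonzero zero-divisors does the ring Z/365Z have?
In Z/365Z each nonzero element is either a unit (gcd with 365 is 1) or a zero-divisor (gcd > 1). The number of units is φ(365): factorise 365 = 5 · 73, so φ(365) = (5 − 1) · (73 − 1) = 4 · 72 = 288. The nonzero elements number 365 − 1 = 364. Hence the nonzero zero-divisors number 364 − 288 = 76.

Final answer: Z/365Z has 76 nonzero zero-divisors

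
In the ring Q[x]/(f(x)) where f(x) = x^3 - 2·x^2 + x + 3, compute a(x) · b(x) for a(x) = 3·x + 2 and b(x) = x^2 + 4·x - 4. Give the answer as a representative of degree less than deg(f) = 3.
First multiply in Q[x] without reducing: a · b = 3·x^3 + 14·x^2 - 4·x - 8. Now divide by f(x) = x^3 - 2·x^2 + x + 3, eliminating the leading term at each step:
  leading term 3·x^3: subtract (3)·f(x) = 3·x^3 - 6·x^2 + 3·x + 9, leaving 20·x^2 - 7·x - 17
The degree is now < 3, so this is the remainder. Hence a · b ≡ 20·x^2 - 7·x - 17 in Q[x]/(f).

Final answer: a · b ≡ 20·x^2 - 7·x - 17 (mod f(x))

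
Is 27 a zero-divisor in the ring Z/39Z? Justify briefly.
gcd(27, 39) = 3 > 1, so 27 is not a unit in Z/39Z. In Z/nZ every nonzero non-unit is a zero-divisor: explicitly, take b = 39/gcd = 13 ≠ 0 (mod 39); then 27·13 = 351 = 9·39, i.e. 27·13 ≡ 0 (mod 39). So 27 is a zero-divisor.

Final answer: YES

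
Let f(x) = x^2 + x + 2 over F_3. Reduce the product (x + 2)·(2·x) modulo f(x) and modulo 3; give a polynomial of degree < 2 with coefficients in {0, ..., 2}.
Multiply as integer polynomials: a · b = 2·x^2 + 4·x. Reducing coefficients mod 3: a · b ≡ 2·x^2 + x. Now divide by f(x) = x^2 + x + 2 in F_3[x], eliminating the leading term at each step:
  leading term 2·x^2: subtract (2)·f(x) = 2·x^2 + 2·x + 1, leaving 2·x + 2 (coefficients mod 3)
The degree is now < 2, so this is the remainder. Hence a · b ≡ 2·x + 2 in F_3[x]/(f).

Final answer: a · b ≡ 2·x + 2 (mod f(x))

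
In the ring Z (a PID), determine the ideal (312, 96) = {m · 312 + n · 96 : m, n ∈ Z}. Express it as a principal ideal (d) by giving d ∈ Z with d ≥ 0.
(312, 96) = (24); d = 24

In the PID Z, (a, b) is generated by gcd(a, b). Compute gcd(312, 96) with the extended Euclidean algorithm, tracking rows (r, s, t) with s·312 + t·96 = r:
  row A: (312, 1, 0)   [1·312 + 0·96 = 312]
  row B: (96, 0, 1)   [0·312 + 1·96 = 96]
  312 = 3·96 + 24   → row C = row A − 3·row B = (24, 1, −3)   [check: 1·312 − 3·96 = 24]
  96 = 4·24 + 0   → remainder 0, stop. gcd = 24 (last nonzero row C).
So gcd(312, 96) = 24, with Bézout identity 1·312 − 3·96 = 24. Containment (⊇): the Bézout identity exhibits 24 as an element of (312, 96), giving (24) ⊆ (312, 96). Containment (⊆): since 24 | 312 and 24 | 96 (312 = 24·13, 96 = 24·4), every Z-linear combination of 312 and 96 is divisible by 24, so (312, 96) ⊆ (24). Therefore (312, 96) = (24), d = 24.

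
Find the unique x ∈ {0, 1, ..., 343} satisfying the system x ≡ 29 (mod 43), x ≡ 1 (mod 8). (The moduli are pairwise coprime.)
The moduli 43, 8 are pairwise coprime, so by the CRT there is a unique solution mod 43·8 = 344.
Solve by successive substitution. Start with x ≡ 29 (mod 43).
  Combine with x ≡ 1 (mod 8): write x = 29 + 43·t and require 29 + 43·t ≡ 1 (mod 8), i.e. 43·t ≡ 1 − 29 ≡ 4 (mod 8). Since 43^(−1) ≡ 3 (mod 8) (43 ≡ 3 (mod 8)), t ≡ 3·4 ≡ 4 (mod 8). So x ≡ 29 + 43·4 = 201 (mod 344).
Unique solution in [0, 344): x = 201.

Final answer: x ≡ 201 (mod 344); the representative in [0, 344) is 201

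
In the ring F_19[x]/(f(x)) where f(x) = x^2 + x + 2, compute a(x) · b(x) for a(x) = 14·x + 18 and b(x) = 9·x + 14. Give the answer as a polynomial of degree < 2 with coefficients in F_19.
a · b ≡ 4·x (mod f(x))

Multiply as integer polynomials: a · b = 126·x^2 + 358·x + 252. Reducing coefficients mod 19: a · b ≡ 12·x^2 + 16·x + 5. Now divide by f(x) = x^2 + x + 2 in F_19[x], eliminating the leading term at each step:
  leading term 12·x^2: subtract (12)·f(x) = 12·x^2 + 12·x + 5, leaving 4·x (coefficients mod 19)
The degree is now < 2, so this is the remainder. Hence a · b ≡ 4·x in F_19[x]/(f).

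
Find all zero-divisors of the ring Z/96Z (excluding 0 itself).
An element a ∈ Z/96Z (with a ≠ 0) is a zero-divisor iff gcd(a, 96) > 1 (because a is a unit precisely when gcd(a, n) = 1, and in Z/nZ every nonzero, non-unit element is a zero-divisor). Scan a = 1, ..., 95 and keep those with gcd(a, 96) > 1:
  gcd(2, 96) = 2, gcd(3, 96) = 3, gcd(4, 96) = 4, gcd(6, 96) = 6, gcd(8, 96) = 8, gcd(9, 96) = 3, gcd(10, 96) = 2, gcd(12, 96) = 12, gcd(14, 96) = 2, gcd(15, 96) = 3, gcd(16, 96) = 16, gcd(18, 96) = 6, gcd(20, 96) = 4, gcd(21, 96) = 3, gcd(22, 96) = 2, gcd(24, 96) = 24, gcd(26, 96) = 2, gcd(27, 96) = 3, gcd(28, 96) = 4, gcd(30, 96) = 6, gcd(32, 96) = 32, gcd(33, 96) = 3, gcd(34, 96) = 2, gcd(36, 96) = 12, gcd(38, 96) = 2, gcd(39, 96) = 3, gcd(40, 96) = 8, gcd(42, 96) = 6, gcd(44, 96) = 4, gcd(45, 96) = 3, gcd(46, 96) = 2, gcd(48, 96) = 48, gcd(50, 96) = 2, gcd(51, 96) = 3, gcd(52, 96) = 4, gcd(54, 96) = 6, gcd(56, 96) = 8, gcd(57, 96) = 3, gcd(58, 96) = 2, gcd(60, 96) = 12, gcd(62, 96) = 2, gcd(63, 96) = 3, gcd(64, 96) = 32, gcd(66, 96) = 6, gcd(68, 96) = 4, gcd(69, 96) = 3, gcd(70, 96) = 2, gcd(72, 96) = 24, gcd(74, 96) = 2, gcd(75, 96) = 3, gcd(76, 96) = 4, gcd(78, 96) = 6, gcd(80, 96) = 16, gcd(81, 96) = 3, gcd(82, 96) = 2, gcd(84, 96) = 12, gcd(86, 96) = 2, gcd(87, 96) = 3, gcd(88, 96) = 8, gcd(90, 96) = 6, gcd(92, 96) = 4, gcd(93, 96) = 3, gcd(94, 96) = 2.
All other a ∈ {1, ..., 95} have gcd(a, 96) = 1 and are units. So the nonzero zero-divisors are exactly the 63 values of a appearing in this scan.

Final answer: nonzero zero-divisors of Z/96Z = {2, 3, 4, 6, 8, 9, 10, 12, 14, 15, 16, 18, 20, 21, 22, 24, 26, 27, 28, 30, 32, 33, 34, 36, 38, 39, 40, 42, 44, 45, 46, 48, 50, 51, 52, 54, 56, 57, 58, 60, 62, 63, 64, 66, 68, 69, 70, 72, 74, 75, 76, 78, 80, 81, 82, 84, 86, 87, 88, 90, 92, 93, 94}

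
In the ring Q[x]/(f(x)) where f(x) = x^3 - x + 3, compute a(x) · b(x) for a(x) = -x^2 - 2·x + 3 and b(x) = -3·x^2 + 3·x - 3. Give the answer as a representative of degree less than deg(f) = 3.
First multiply in Q[x] without reducing: a · b = 3·x^4 + 3·x^3 - 12·x^2 + 15·x - 9. Now divide by f(x) = x^3 - x + 3, eliminating the leading term at each step:
  leading term 3·x^4: subtract (3·x)·f(x) = 3·x^4 - 3·x^2 + 9·x, leaving 3·x^3 - 9·x^2 + 6·x - 9
  leading term 3·x^3: subtract (3)·f(x) = 3·x^3 - 3·x + 9, leaving -9·x^2 + 9·x - 18
The degree is now < 3, so this is the remainder. Hence a · b ≡ -9·x^2 + 9·x - 18 in Q[x]/(f).

Final answer: a · b ≡ -9·x^2 + 9·x - 18 (mod f(x))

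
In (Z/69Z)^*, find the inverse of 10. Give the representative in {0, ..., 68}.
Apply the extended Euclidean algorithm to (69, 10), tracking rows (r, s, t) with s·69 + t·10 = r. Each division r_prev = q·r_cur + r_new produces the new row as (previous row) − q·(current row):
  row A: (69, 1, 0)   [1·69 + 0·10 = 69]
  row B: (10, 0, 1)   [0·69 + 1·10 = 10]
  69 = 6·10 + 9   → row C = row A − 6·row B = (9, 1, −6)   [check: 1·69 − 6·10 = 9]
  10 = 1·9 + 1   → row D = row B − 1·row C = (1, −1, 7)   [check: −1·69 + 7·10 = 1]
  9 = 9·1 + 0   → remainder 0, stop. gcd = 1 (last nonzero row D).
The gcd is 1, so 10 is invertible mod 69. The last nonzero row gives −1·69 + 7·10 = 1, so t = 7. So 10^(−1) ≡ 7 (mod 69). Verify: 10 · 7 = 70 ≡ 1 (mod 69). ✓

Final answer: 10^(−1) ≡ 7 (mod 69)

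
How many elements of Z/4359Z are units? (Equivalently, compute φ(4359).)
Z/4359Z has φ(4359) = 2904 units

An element a ∈ Z/4359Z is a unit iff gcd(a, 4359) = 1, so the number of units is φ(4359). φ is multiplicative, with φ(p^e) = p^e − p^(e−1). Factorise 4359 = 3 · 1453. Then
  φ(4359) = (3 − 1) · (1453 − 1) = 2 · 1452 = 2904.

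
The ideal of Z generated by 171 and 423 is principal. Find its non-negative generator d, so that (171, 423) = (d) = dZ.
In the PID Z, (a, b) is generated by gcd(a, b). Compute gcd(423, 171) with the extended Euclidean algorithm, tracking rows (r, s, t) with s·423 + t·171 = r:
  row A: (423, 1, 0)   [1·423 + 0·171 = 423]
  row B: (171, 0, 1)   [0·423 + 1·171 = 171]
  423 = 2·171 + 81   → row C = row A − 2·row B = (81, 1, −2)   [check: 1·423 − 2·171 = 81]
  171 = 2·81 + 9   → row D = row B − 2·row C = (9, −2, 5)   [check: −2·423 + 5·171 = 9]
  81 = 9·9 + 0   → remainder 0, stop. gcd = 9 (last nonzero row D).
So gcd(171, 423) = 9, with Bézout identity −2·423 + 5·171 = 9. Containment (⊇): the Bézout identity exhibits 9 as an element of (171, 423), giving (9) ⊆ (171, 423). Containment (⊆): since 9 | 171 and 9 | 423 (171 = 9·19, 423 = 9·47), every Z-linear combination of 171 and 423 is divisible by 9, so (171, 423) ⊆ (9). Therefore (171, 423) = (9), d = 9.

Final answer: (171, 423) = (9); d = 9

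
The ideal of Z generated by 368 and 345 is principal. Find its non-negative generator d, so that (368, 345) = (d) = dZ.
In the PID Z, (a, b) is generated by gcd(a, b). Compute gcd(368, 345) with the extended Euclidean algorithm, tracking rows (r, s, t) with s·368 + t·345 = r:
  row A: (368, 1, 0)   [1·368 + 0·345 = 368]
  row B: (345, 0, 1)   [0·368 + 1·345 = 345]
  368 = 1·345 + 23   → row C = row A − 1·row B = (23, 1, −1)   [check: 1·368 − 1·345 = 23]
  345 = 15·23 + 0   → remainder 0, stop. gcd = 23 (last nonzero row C).
So gcd(368, 345) = 23, with Bézout identity 1·368 − 1·345 = 23. Containment (⊇): the Bézout identity exhibits 23 as an element of (368, 345), giving (23) ⊆ (368, 345). Containment (⊆): since 23 | 368 and 23 | 345 (368 = 23·16, 345 = 23·15), every Z-linear combination of 368 and 345 is divisible by 23, so (368, 345) ⊆ (23). Therefore (368, 345) = (23), d = 23.

Final answer: (368, 345) = (23); d = 23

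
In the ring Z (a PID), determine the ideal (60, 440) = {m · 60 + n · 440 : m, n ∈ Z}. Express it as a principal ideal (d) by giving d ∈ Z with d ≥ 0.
In the PID Z, (a, b) is generated by gcd(a, b). Compute gcd(440, 60) with the extended Euclidean algorithm, tracking rows (r, s, t) with s·440 + t·60 = r:
  row A: (440, 1, 0)   [1·440 + 0·60 = 440]
  row B: (60, 0, 1)   [0·440 + 1·60 = 60]
  440 = 7·60 + 20   → row C = row A − 7·row B = (20, 1, −7)   [check: 1·440 − 7·60 = 20]
  60 = 3·20 + 0   → remainder 0, stop. gcd = 20 (last nonzero row C).
So gcd(60, 440) = 20, with Bézout identity 1·440 − 7·60 = 20. Containment (⊇): the Bézout identity exhibits 20 as an element of (60, 440), giving (20) ⊆ (60, 440). Containment (⊆): since 20 | 60 and 20 | 440 (60 = 20·3, 440 = 20·22), every Z-linear combination of 60 and 440 is divisible by 20, so (60, 440) ⊆ (20). Therefore (60, 440) = (20), d = 20.

Final answer: (60, 440) = (20); d = 20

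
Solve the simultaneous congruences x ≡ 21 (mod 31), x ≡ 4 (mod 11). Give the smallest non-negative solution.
x ≡ 114 (mod 341); the representative in [0, 341) is 114

The moduli 31, 11 are pairwise coprime, so by the CRT there is a unique solution mod 31·11 = 341.
Solve by successive substitution. Start with x ≡ 21 (mod 31).
  Combine with x ≡ 4 (mod 11): write x = 21 + 31·t and require 21 + 31·t ≡ 4 (mod 11), i.e. 31·t ≡ 4 − 21 ≡ 5 (mod 11). Since 31^(−1) ≡ 5 (mod 11) (31 ≡ 9 (mod 11)), t ≡ 5·5 ≡ 3 (mod 11). So x ≡ 21 + 31·3 = 114 (mod 341).
Unique solution in [0, 341): x = 114.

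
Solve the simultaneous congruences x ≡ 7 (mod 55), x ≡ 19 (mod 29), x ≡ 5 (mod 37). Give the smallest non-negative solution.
x ≡ 57207 (mod 59015); the representative in [0, 59015) is 57207

The moduli 55, 29, 37 are pairwise coprime, so by the CRT there is a unique solution mod 55·29·37 = 59015.
Solve by successive substitution. Start with x ≡ 7 (mod 55).
  Combine with x ≡ 19 (mod 29): write x = 7 + 55·t and require 7 + 55·t ≡ 19 (mod 29), i.e. 55·t ≡ 19 − 7 ≡ 12 (mod 29). Since 55^(−1) ≡ 19 (mod 29) (55 ≡ 26 (mod 29)), t ≡ 19·12 ≡ 25 (mod 29). So x ≡ 7 + 55·25 = 1382 (mod 1595).
  Combine with x ≡ 5 (mod 37): write x = 1382 + 1595·t and require 1382 + 1595·t ≡ 5 (mod 37), i.e. 1595·t ≡ 5 − 1382 ≡ 29 (mod 37). Since 1595^(−1) ≡ 28 (mod 37) (1595 ≡ 4 (mod 37)), t ≡ 28·29 ≡ 35 (mod 37). So x ≡ 1382 + 1595·35 = 57207 (mod 59015).
Unique solution in [0, 59015): x = 57207.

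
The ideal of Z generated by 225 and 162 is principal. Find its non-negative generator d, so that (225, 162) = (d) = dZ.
(225, 162) = (9); d = 9

In the PID Z, (a, b) is generated by gcd(a, b). Compute gcd(225, 162) with the extended Euclidean algorithm, tracking rows (r, s, t) with s·225 + t·162 = r:
  row A: (225, 1, 0)   [1·225 + 0·162 = 225]
  row B: (162, 0, 1)   [0·225 + 1·162 = 162]
  225 = 1·162 + 63   → row C = row A − 1·row B = (63, 1, −1)   [check: 1·225 − 1·162 = 63]
  162 = 2·63 + 36   → row D = row B − 2·row C = (36, −2, 3)   [check: −2·225 + 3·162 = 36]
  63 = 1·36 + 27   → row E = row C − 1·row D = (27, 3, −4)   [check: 3·225 − 4·162 = 27]
  36 = 1·27 + 9   → row F = row D − 1·row E = (9, −5, 7)   [check: −5·225 + 7·162 = 9]
  27 = 3·9 + 0   → remainder 0, stop. gcd = 9 (last nonzero row F).
So gcd(225, 162) = 9, with Bézout identity −5·225 + 7·162 = 9. Containment (⊇): the Bézout identity exhibits 9 as an element of (225, 162), giving (9) ⊆ (225, 162). Containment (⊆): since 9 | 225 and 9 | 162 (225 = 9·25, 162 = 9·18), every Z-linear combination of 225 and 162 is divisible by 9, so (225, 162) ⊆ (9). Therefore (225, 162) = (9), d = 9.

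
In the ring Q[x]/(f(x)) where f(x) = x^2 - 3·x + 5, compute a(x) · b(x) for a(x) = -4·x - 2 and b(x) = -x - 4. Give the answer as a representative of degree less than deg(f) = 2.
a · b ≡ 30·x - 12 (mod f(x))

First multiply in Q[x] without reducing: a · b = 4·x^2 + 18·x + 8. Now divide by f(x) = x^2 - 3·x + 5, eliminating the leading term at each step:
  leading term 4·x^2: subtract (4)·f(x) = 4·x^2 - 12·x + 20, leaving 30·x - 12
The degree is now < 2, so this is the remainder. Hence a · b ≡ 30·x - 12 in Q[x]/(f).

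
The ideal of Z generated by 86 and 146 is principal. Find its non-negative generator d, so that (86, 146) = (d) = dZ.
(86, 146) = (2); d = 2

In the PID Z, (a, b) is generated by gcd(a, b). Compute gcd(146, 86) with the extended Euclidean algorithm, tracking rows (r, s, t) with s·146 + t·86 = r:
  row A: (146, 1, 0)   [1·146 + 0·86 = 146]
  row B: (86, 0, 1)   [0·146 + 1·86 = 86]
  146 = 1·86 + 60   → row C = row A − 1·row B = (60, 1, −1)   [check: 1·146 − 1·86 = 60]
  86 = 1·60 + 26   → row D = row B − 1·row C = (26, −1, 2)   [check: −1·146 + 2·86 = 26]
  60 = 2·26 + 8   → row E = row C − 2·row D = (8, 3, −5)   [check: 3·146 − 5·86 = 8]
  26 = 3·8 + 2   → row F = row D − 3·row E = (2, −10, 17)   [check: −10·146 + 17·86 = 2]
  8 = 4·2 + 0   → remainder 0, stop. gcd = 2 (last nonzero row F).
So gcd(86, 146) = 2, with Bézout identity −10·146 + 17·86 = 2. Containment (⊇): the Bézout identity exhibits 2 as an element of (86, 146), giving (2) ⊆ (86, 146). Containment (⊆): since 2 | 86 and 2 | 146 (86 = 2·43, 146 = 2·73), every Z-linear combination of 86 and 146 is divisible by 2, so (86, 146) ⊆ (2). Therefore (86, 146) = (2), d = 2.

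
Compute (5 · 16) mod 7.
Reduce the factors first: 16 ≡ 2 (mod 7), so 5 · 16 ≡ 5 · 2 (mod 7). 5 · 2 = 10. Dividing by 7: 10 = 1·7 + 3. So (5 · 16) mod 7 = 3.

Final answer: 3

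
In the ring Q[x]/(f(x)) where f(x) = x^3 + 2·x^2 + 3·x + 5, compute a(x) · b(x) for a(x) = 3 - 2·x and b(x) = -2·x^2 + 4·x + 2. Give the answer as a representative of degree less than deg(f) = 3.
First multiply in Q[x] without reducing: a · b = 4·x^3 - 14·x^2 + 8·x + 6. Now divide by f(x) = x^3 + 2·x^2 + 3·x + 5, eliminating the leading term at each step:
  leading term 4·x^3: subtract (4)·f(x) = 4·x^3 + 8·x^2 + 12·x + 20, leaving -22·x^2 - 4·x - 14
The degree is now < 3, so this is the remainder. Hence a · b ≡ -22·x^2 - 4·x - 14 in Q[x]/(f).

Final answer: a · b ≡ -22·x^2 - 4·x - 14 (mod f(x))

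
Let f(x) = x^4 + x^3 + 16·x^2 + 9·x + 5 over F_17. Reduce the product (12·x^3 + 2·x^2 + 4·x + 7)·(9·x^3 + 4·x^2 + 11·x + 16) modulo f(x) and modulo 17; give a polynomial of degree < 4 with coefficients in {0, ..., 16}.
Multiply as integer polynomials: a · b = 108·x^6 + 66·x^5 + 176·x^4 + 293·x^3 + 104·x^2 + 141·x + 112. Reducing coefficients mod 17: a · b ≡ 6·x^6 + 15·x^5 + 6·x^4 + 4·x^3 + 2·x^2 + 5·x + 10. Now divide by f(x) = x^4 + x^3 + 16·x^2 + 9·x + 5 in F_17[x], eliminating the leading term at each step:
  leading term 6·x^6: subtract (6·x^2)·f(x) = 6·x^6 + 6·x^5 + 11·x^4 + 3·x^3 + 13·x^2, leaving 9·x^5 + 12·x^4 + x^3 + 6·x^2 + 5·x + 10 (coefficients mod 17)
  leading term 9·x^5: subtract (9·x)·f(x) = 9·x^5 + 9·x^4 + 8·x^3 + 13·x^2 + 11·x, leaving 3·x^4 + 10·x^3 + 10·x^2 + 11·x + 10 (coefficients mod 17)
  leading term 3·x^4: subtract (3)·f(x) = 3·x^4 + 3·x^3 + 14·x^2 + 10·x + 15, leaving 7·x^3 + 13·x^2 + x + 12 (coefficients mod 17)
The degree is now < 4, so this is the remainder. Hence a · b ≡ 7·x^3 + 13·x^2 + x + 12 in F_17[x]/(f).

Final answer: a · b ≡ 7·x^3 + 13·x^2 + x + 12 (mod f(x))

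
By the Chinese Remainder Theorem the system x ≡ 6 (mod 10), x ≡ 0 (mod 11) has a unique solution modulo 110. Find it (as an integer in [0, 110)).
The moduli 10, 11 are pairwise coprime, so by the CRT there is a unique solution mod 10·11 = 110.
Solve by successive substitution. Start with x ≡ 6 (mod 10).
  Combine with x ≡ 0 (mod 11): write x = 6 + 10·t and require 6 + 10·t ≡ 0 (mod 11), i.e. 10·t ≡ 0 − 6 ≡ 5 (mod 11). Since 10^(−1) ≡ 10 (mod 11), t ≡ 10·5 ≡ 6 (mod 11). So x ≡ 6 + 10·6 = 66 (mod 110).
Unique solution in [0, 110): x = 66.

Final answer: x ≡ 66 (mod 110); the representative in [0, 110) is 66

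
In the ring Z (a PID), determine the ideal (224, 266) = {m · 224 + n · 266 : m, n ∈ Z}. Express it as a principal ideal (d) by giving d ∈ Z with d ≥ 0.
(224, 266) = (14); d = 14

In the PID Z, (a, b) is generated by gcd(a, b). Compute gcd(266, 224) with the extended Euclidean algorithm, tracking rows (r, s, t) with s·266 + t·224 = r:
  row A: (266, 1, 0)   [1·266 + 0·224 = 266]
  row B: (224, 0, 1)   [0·266 + 1·224 = 224]
  266 = 1·224 + 42   → row C = row A − 1·row B = (42, 1, −1)   [check: 1·266 − 1·224 = 42]
  224 = 5·42 + 14   → row D = row B − 5·row C = (14, −5, 6)   [check: −5·266 + 6·224 = 14]
  42 = 3·14 + 0   → remainder 0, stop. gcd = 14 (last nonzero row D).
So gcd(224, 266) = 14, with Bézout identity −5·266 + 6·224 = 14. Containment (⊇): the Bézout identity exhibits 14 as an element of (224, 266), giving (14) ⊆ (224, 266). Containment (⊆): since 14 | 224 and 14 | 266 (224 = 14·16, 266 = 14·19), every Z-linear combination of 224 and 266 is divisible by 14, so (224, 266) ⊆ (14). Therefore (224, 266) = (14), d = 14.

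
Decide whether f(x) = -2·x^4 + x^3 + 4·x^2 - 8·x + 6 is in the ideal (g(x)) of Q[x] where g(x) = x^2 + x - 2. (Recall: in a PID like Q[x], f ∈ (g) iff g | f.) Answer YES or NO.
NO

In Q[x] the ideal (g) consists of all multiples of g, so f ∈ (g) iff g | f, i.e. iff the remainder of f on division by g is 0. Divide f by g (g is monic, so eliminate the leading term of the running remainder at each step):
  leading term -2·x^4: subtract (-2·x^2)·g(x) = -2·x^4 - 2·x^3 + 4·x^2, leaving 3·x^3 - 8·x + 6
  leading term 3·x^3: subtract (3·x)·g(x) = 3·x^3 + 3·x^2 - 6·x, leaving -3·x^2 - 2·x + 6
  leading term -3·x^2: subtract (-3)·g(x) = -3·x^2 - 3·x + 6, leaving x
The remainder r(x) = x ≠ 0 (and deg r < deg g), so g ∤ f, i.e. f ∉ (g).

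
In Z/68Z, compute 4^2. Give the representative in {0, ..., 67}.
16

Use repeated squaring. Binary(2) = 10. Walk through the bits of the exponent 2 left-to-right: at each bit after the leading one, square the running value, then multiply by 4 if the bit is 1 (always reducing mod 68):
  bit 1 = 1 (leading): start with 4.
  bit 2 = 0: square 4^2 = 16 (mod 68).
Final value: 4^2 ≡ 16 (mod 68).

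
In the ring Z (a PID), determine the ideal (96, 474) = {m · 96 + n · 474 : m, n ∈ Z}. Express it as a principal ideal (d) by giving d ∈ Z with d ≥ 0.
In the PID Z, (a, b) is generated by gcd(a, b). Compute gcd(474, 96) with the extended Euclidean algorithm, tracking rows (r, s, t) with s·474 + t·96 = r:
  row A: (474, 1, 0)   [1·474 + 0·96 = 474]
  row B: (96, 0, 1)   [0·474 + 1·96 = 96]
  474 = 4·96 + 90   → row C = row A − 4·row B = (90, 1, −4)   [check: 1·474 − 4·96 = 90]
  96 = 1·90 + 6   → row D = row B − 1·row C = (6, −1, 5)   [check: −1·474 + 5·96 = 6]
  90 = 15·6 + 0   → remainder 0, stop. gcd = 6 (last nonzero row D).
So gcd(96, 474) = 6, with Bézout identity −1·474 + 5·96 = 6. Containment (⊇): the Bézout identity exhibits 6 as an element of (96, 474), giving (6) ⊆ (96, 474). Containment (⊆): since 6 | 96 and 6 | 474 (96 = 6·16, 474 = 6·79), every Z-linear combination of 96 and 474 is divisible by 6, so (96, 474) ⊆ (6). Therefore (96, 474) = (6), d = 6.

Final answer: (96, 474) = (6); d = 6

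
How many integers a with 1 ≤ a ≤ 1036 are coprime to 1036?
The number of a ∈ {1, ..., 1036} with gcd(a, 1036) = 1 is by definition Euler's totient φ(1036). φ is multiplicative, with φ(p^e) = p^e − p^(e−1). Factorise 1036 = 2^2 · 7 · 37. Then
  φ(1036) = (2^2 − 2^1) · (7 − 1) · (37 − 1) = 2 · 6 · 36 = 432.
So there are 432 such integers.

Final answer: 432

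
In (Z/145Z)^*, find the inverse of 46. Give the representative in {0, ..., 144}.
Apply the extended Euclidean algorithm to (145, 46), tracking rows (r, s, t) with s·145 + t·46 = r. Each division r_prev = q·r_cur + r_new produces the new row as (previous row) − q·(current row):
  row A: (145, 1, 0)   [1·145 + 0·46 = 145]
  row B: (46, 0, 1)   [0·145 + 1·46 = 46]
  145 = 3·46 + 7   → row C = row A − 3·row B = (7, 1, −3)   [check: 1·145 − 3·46 = 7]
  46 = 6·7 + 4   → row D = row B − 6·row C = (4, −6, 19)   [check: −6·145 + 19·46 = 4]
  7 = 1·4 + 3   → row E = row C − 1·row D = (3, 7, −22)   [check: 7·145 − 22·46 = 3]
  4 = 1·3 + 1   → row F = row D − 1·row E = (1, −13, 41)   [check: −13·145 + 41·46 = 1]
  3 = 3·1 + 0   → remainder 0, stop. gcd = 1 (last nonzero row F).
The gcd is 1, so 46 is invertible mod 145. The last nonzero row gives −13·145 + 41·46 = 1, so t = 41. So 46^(−1) ≡ 41 (mod 145). Verify: 46 · 41 = 1886 ≡ 1 (mod 145). ✓

Final answer: 46^(−1) ≡ 41 (mod 145)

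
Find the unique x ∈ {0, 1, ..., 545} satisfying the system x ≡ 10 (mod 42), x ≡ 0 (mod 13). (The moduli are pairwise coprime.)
The moduli 42, 13 are pairwise coprime, so by the CRT there is a unique solution mod 42·13 = 546.
Solve by successive substitution. Start with x ≡ 10 (mod 42).
  Combine with x ≡ 0 (mod 13): write x = 10 + 42·t and require 10 + 42·t ≡ 0 (mod 13), i.e. 42·t ≡ 0 − 10 ≡ 3 (mod 13). Since 42^(−1) ≡ 9 (mod 13) (42 ≡ 3 (mod 13)), t ≡ 9·3 ≡ 1 (mod 13). So x ≡ 10 + 42·1 = 52 (mod 546).
Unique solution in [0, 546): x = 52.

Final answer: x ≡ 52 (mod 546); the representative in [0, 546) is 52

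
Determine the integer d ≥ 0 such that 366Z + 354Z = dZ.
In the PID Z, (a, b) is generated by gcd(a, b). Compute gcd(366, 354) with the extended Euclidean algorithm, tracking rows (r, s, t) with s·366 + t·354 = r:
  row A: (366, 1, 0)   [1·366 + 0·354 = 366]
  row B: (354, 0, 1)   [0·366 + 1·354 = 354]
  366 = 1·354 + 12   → row C = row A − 1·row B = (12, 1, −1)   [check: 1·366 − 1·354 = 12]
  354 = 29·12 + 6   → row D = row B − 29·row C = (6, −29, 30)   [check: −29·366 + 30·354 = 6]
  12 = 2·6 + 0   → remainder 0, stop. gcd = 6 (last nonzero row D).
So gcd(366, 354) = 6, with Bézout identity −29·366 + 30·354 = 6. Containment (⊇): the Bézout identity exhibits 6 as an element of (366, 354), giving (6) ⊆ (366, 354). Containment (⊆): since 6 | 366 and 6 | 354 (366 = 6·61, 354 = 6·59), every Z-linear combination of 366 and 354 is divisible by 6, so (366, 354) ⊆ (6). Therefore (366, 354) = (6), d = 6.

Final answer: (366, 354) = (6); d = 6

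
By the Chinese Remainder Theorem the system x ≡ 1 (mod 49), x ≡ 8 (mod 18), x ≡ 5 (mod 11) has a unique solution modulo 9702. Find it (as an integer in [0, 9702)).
x ≡ 7694 (mod 9702); the representative in [0, 9702) is 7694

The moduli 49, 18, 11 are pairwise coprime, so by the CRT there is a unique solution mod 49·18·11 = 9702.
Solve by successive substitution. Start with x ≡ 1 (mod 49).
  Combine with x ≡ 8 (mod 18): write x = 1 + 49·t and require 1 + 49·t ≡ 8 (mod 18), i.e. 49·t ≡ 8 − 1 ≡ 7 (mod 18). Since 49^(−1) ≡ 7 (mod 18) (49 ≡ 13 (mod 18)), t ≡ 7·7 ≡ 13 (mod 18). So x ≡ 1 + 49·13 = 638 (mod 882).
  Combine with x ≡ 5 (mod 11): write x = 638 + 882·t and require 638 + 882·t ≡ 5 (mod 11), i.e. 882·t ≡ 5 − 638 ≡ 5 (mod 11). Since 882^(−1) ≡ 6 (mod 11) (882 ≡ 2 (mod 11)), t ≡ 6·5 ≡ 8 (mod 11). So x ≡ 638 + 882·8 = 7694 (mod 9702).
Unique solution in [0, 9702): x = 7694.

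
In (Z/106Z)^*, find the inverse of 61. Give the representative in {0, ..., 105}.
Apply the extended Euclidean algorithm to (106, 61), tracking rows (r, s, t) with s·106 + t·61 = r. Each division r_prev = q·r_cur + r_new produces the new row as (previous row) − q·(current row):
  row A: (106, 1, 0)   [1·106 + 0·61 = 106]
  row B: (61, 0, 1)   [0·106 + 1·61 = 61]
  106 = 1·61 + 45   → row C = row A − 1·row B = (45, 1, −1)   [check: 1·106 − 1·61 = 45]
  61 = 1·45 + 16   → row D = row B − 1·row C = (16, −1, 2)   [check: −1·106 + 2·61 = 16]
  45 = 2·16 + 13   → row E = row C − 2·row D = (13, 3, −5)   [check: 3·106 − 5·61 = 13]
  16 = 1·13 + 3   → row F = row D − 1·row E = (3, −4, 7)   [check: −4·106 + 7·61 = 3]
  13 = 4·3 + 1   → row G = row E − 4·row F = (1, 19, −33)   [check: 19·106 − 33·61 = 1]
  3 = 3·1 + 0   → remainder 0, stop. gcd = 1 (last nonzero row G).
The gcd is 1, so 61 is invertible mod 106. The last nonzero row gives 19·106 − 33·61 = 1, so t = −33. So 61^(−1) ≡ −33 ≡ 73 (mod 106). Verify: 61 · 73 = 4453 ≡ 1 (mod 106). ✓

Final answer: 61^(−1) ≡ 73 (mod 106)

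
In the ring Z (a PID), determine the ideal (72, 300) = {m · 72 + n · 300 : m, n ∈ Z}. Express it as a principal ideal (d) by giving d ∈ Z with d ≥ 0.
(72, 300) = (12); d = 12

In the PID Z, (a, b) is generated by gcd(a, b). Compute gcd(300, 72) with the extended Euclidean algorithm, tracking rows (r, s, t) with s·300 + t·72 = r:
  row A: (300, 1, 0)   [1·300 + 0·72 = 300]
  row B: (72, 0, 1)   [0·300 + 1·72 = 72]
  300 = 4·72 + 12   → row C = row A − 4·row B = (12, 1, −4)   [check: 1·300 − 4·72 = 12]
  72 = 6·12 + 0   → remainder 0, stop. gcd = 12 (last nonzero row C).
So gcd(72, 300) = 12, with Bézout identity 1·300 − 4·72 = 12. Containment (⊇): the Bézout identity exhibits 12 as an element of (72, 300), giving (12) ⊆ (72, 300). Containment (⊆): since 12 | 72 and 12 | 300 (72 = 12·6, 300 = 12·25), every Z-linear combination of 72 and 300 is divisible by 12, so (72, 300) ⊆ (12). Therefore (72, 300) = (12), d = 12.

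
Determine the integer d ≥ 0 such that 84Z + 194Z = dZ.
In the PID Z, (a, b) is generated by gcd(a, b). Compute gcd(194, 84) with the extended Euclidean algorithm, tracking rows (r, s, t) with s·194 + t·84 = r:
  row A: (194, 1, 0)   [1·194 + 0·84 = 194]
  row B: (84, 0, 1)   [0·194 + 1·84 = 84]
  194 = 2·84 + 26   → row C = row A − 2·row B = (26, 1, −2)   [check: 1·194 − 2·84 = 26]
  84 = 3·26 + 6   → row D = row B − 3·row C = (6, −3, 7)   [check: −3·194 + 7·84 = 6]
  26 = 4·6 + 2   → row E = row C − 4·row D = (2, 13, −30)   [check: 13·194 − 30·84 = 2]
  6 = 3·2 + 0   → remainder 0, stop. gcd = 2 (last nonzero row E).
So gcd(84, 194) = 2, with Bézout identity 13·194 − 30·84 = 2. Containment (⊇): the Bézout identity exhibits 2 as an element of (84, 194), giving (2) ⊆ (84, 194). Containment (⊆): since 2 | 84 and 2 | 194 (84 = 2·42, 194 = 2·97), every Z-linear combination of 84 and 194 is divisible by 2, so (84, 194) ⊆ (2). Therefore (84, 194) = (2), d = 2.

Final answer: (84, 194) = (2); d = 2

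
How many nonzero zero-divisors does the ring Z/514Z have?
Z/514Z has 257 nonzero zero-divisors

In Z/514Z each nonzero element is either a unit (gcd with 514 is 1) or a zero-divisor (gcd > 1). The number of units is φ(514): factorise 514 = 2 · 257, so φ(514) = (2 − 1) · (257 − 1) = 1 · 256 = 256. The nonzero elements number 514 − 1 = 513. Hence the nonzero zero-divisors number 513 − 256 = 257.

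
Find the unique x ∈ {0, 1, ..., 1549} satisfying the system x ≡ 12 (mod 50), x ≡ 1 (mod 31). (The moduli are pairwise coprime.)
The moduli 50, 31 are pairwise coprime, so by the CRT there is a unique solution mod 50·31 = 1550.
Solve by successive substitution. Start with x ≡ 12 (mod 50).
  Combine with x ≡ 1 (mod 31): write x = 12 + 50·t and require 12 + 50·t ≡ 1 (mod 31), i.e. 50·t ≡ 1 − 12 ≡ 20 (mod 31). Since 50^(−1) ≡ 18 (mod 31) (50 ≡ 19 (mod 31)), t ≡ 18·20 ≡ 19 (mod 31). So x ≡ 12 + 50·19 = 962 (mod 1550).
Unique solution in [0, 1550): x = 962.

Final answer: x ≡ 962 (mod 1550); the representative in [0, 1550) is 962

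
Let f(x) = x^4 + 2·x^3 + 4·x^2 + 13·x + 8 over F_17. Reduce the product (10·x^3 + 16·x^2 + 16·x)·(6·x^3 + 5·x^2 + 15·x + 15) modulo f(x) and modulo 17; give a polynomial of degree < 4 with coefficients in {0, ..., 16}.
Multiply as integer polynomials: a · b = 60·x^6 + 146·x^5 + 326·x^4 + 470·x^3 + 480·x^2 + 240·x. Reducing coefficients mod 17: a · b ≡ 9·x^6 + 10·x^5 + 3·x^4 + 11·x^3 + 4·x^2 + 2·x. Now divide by f(x) = x^4 + 2·x^3 + 4·x^2 + 13·x + 8 in F_17[x], eliminating the leading term at each step:
  leading term 9·x^6: subtract (9·x^2)·f(x) = 9·x^6 + x^5 + 2·x^4 + 15·x^3 + 4·x^2, leaving 9·x^5 + x^4 + 13·x^3 + 2·x (coefficients mod 17)
  leading term 9·x^5: subtract (9·x)·f(x) = 9·x^5 + x^4 + 2·x^3 + 15·x^2 + 4·x, leaving 11·x^3 + 2·x^2 + 15·x (coefficients mod 17)
The degree is now < 4, so this is the remainder. Hence a · b ≡ 11·x^3 + 2·x^2 + 15·x in F_17[x]/(f).

Final answer: a · b ≡ 11·x^3 + 2·x^2 + 15·x (mod f(x))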